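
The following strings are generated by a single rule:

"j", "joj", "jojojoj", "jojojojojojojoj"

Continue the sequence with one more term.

jojojojojojojojojojojojojojojoj

s(k+1) = s(k)·o·s(k) — each term doubles the last with 'o' between the halves.
One more doubling of jojojojojojojoj gives the answer.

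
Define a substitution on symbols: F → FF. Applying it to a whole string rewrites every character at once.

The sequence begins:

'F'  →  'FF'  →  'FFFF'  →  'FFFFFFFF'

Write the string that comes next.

Rewriting each symbol of FFFFFFFF: F→FF, F→FF, F→FF, F→FF, F→FF, F→FF, F→FF, F→FF, which concatenates to FF FF FF FF FF FF FF FF.

FFFFFFFFFFFFFFFF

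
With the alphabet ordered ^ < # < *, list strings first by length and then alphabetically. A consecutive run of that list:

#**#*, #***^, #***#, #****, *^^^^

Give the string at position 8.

Continuing the enumeration 3 steps past *^^^^: *^^^^ → *^^^# → *^^^* → (answer).

*^^#^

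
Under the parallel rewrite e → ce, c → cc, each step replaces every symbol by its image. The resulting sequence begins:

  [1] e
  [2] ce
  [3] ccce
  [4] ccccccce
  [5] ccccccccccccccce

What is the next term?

ccccccccccccccccccccccccccccccce

Replace each of the 16 characters of ccccccccccccccce in place — cc cc cc cc cc cc cc cc cc cc cc cc cc cc cc ce — and concatenate.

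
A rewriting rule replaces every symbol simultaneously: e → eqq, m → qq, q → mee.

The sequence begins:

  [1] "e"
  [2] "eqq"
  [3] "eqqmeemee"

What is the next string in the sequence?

eqqmeemeeqqeqqeqqqqeqqeqq

Expanding eqqmeemee: e→eqq, q→mee, q→mee, m→qq, e→eqq, e→eqq, m→qq, e→eqq, e→eqq. Concatenated: eqq mee mee qq eqq eqq qq eqq eqq.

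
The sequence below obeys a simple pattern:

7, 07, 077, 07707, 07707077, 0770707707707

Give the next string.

From term 3 onward, concatenate the last term with the second-to-last: 07·7 = 077, 077·07 = 07707, …
Continuing: 0770707707707 · 07707077 gives term 7.

077070770770707707077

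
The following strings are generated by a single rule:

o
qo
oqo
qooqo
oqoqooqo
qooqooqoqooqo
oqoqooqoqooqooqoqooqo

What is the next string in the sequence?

Each term (from the third on) is the two preceding terms concatenated in order: term 3 = o·qo = oqo.
The next term joins qooqooqoqooqo and oqoqooqoqooqooqoqooqo.

qooqooqoqooqooqoqooqoqooqooqoqooqo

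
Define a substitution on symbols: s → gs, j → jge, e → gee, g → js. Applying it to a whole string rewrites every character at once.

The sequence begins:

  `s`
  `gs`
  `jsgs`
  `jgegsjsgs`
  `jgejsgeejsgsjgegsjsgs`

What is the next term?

φ(jgejsgeejsgsjgegsjsgs) expands symbol-by-symbol to jge js gee jge gs js gee gee jge gs js gs jge js gee js gs jge gs js gs; joining the 21 pieces gives the next term.

jgejsgeejgegsjsgeegeejgegsjsgsjgejsgeejsgsjgegsjsgs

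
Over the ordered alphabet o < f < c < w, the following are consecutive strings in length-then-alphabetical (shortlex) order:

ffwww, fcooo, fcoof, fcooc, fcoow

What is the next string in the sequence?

Treat fcoow as a base-4 numeral over the given alphabet and add one, carrying through any trailing w's.

fcofo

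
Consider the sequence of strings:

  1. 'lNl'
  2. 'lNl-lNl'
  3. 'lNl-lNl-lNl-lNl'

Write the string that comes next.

Each string is two copies of the previous one joined by '-'.
One more doubling of lNl-lNl-lNl-lNl gives the answer.

lNl-lNl-lNl-lNl-lNl-lNl-lNl-lNl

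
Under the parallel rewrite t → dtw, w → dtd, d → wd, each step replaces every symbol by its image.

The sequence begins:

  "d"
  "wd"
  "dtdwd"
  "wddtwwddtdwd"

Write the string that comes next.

Apply φ to wddtwwddtdwd symbol by symbol: w→dtd, d→wd, d→wd, t→dtw, w→dtd, w→dtd, d→wd, d→wd, t→dtw, d→wd, w→dtd, d→wd; joined: dtd wd wd dtw dtd dtd wd wd dtw wd dtd wd.

dtdwdwddtwdtddtdwdwddtwwddtdwd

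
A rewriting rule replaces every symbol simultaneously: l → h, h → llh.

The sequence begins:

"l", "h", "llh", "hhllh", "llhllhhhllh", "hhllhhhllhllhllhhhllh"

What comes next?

Rewriting the 21 symbols of hhllhhhllhllhllhhhllh one by one yields llh llh h h llh llh llh h h llh h h llh h h llh llh llh h h llh; concatenated:

llhllhhhllhllhllhhhllhhhllhhhllhllhllhhhllh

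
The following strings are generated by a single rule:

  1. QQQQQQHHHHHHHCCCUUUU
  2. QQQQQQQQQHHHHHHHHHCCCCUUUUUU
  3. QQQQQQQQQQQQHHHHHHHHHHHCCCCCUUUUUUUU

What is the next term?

QQQQQQQQQQQQQQQHHHHHHHHHHHHHCCCCCCUUUUUUUUUU

Term n consists of 3n Q's, followed by 2n+3 H's, followed by n+1 C's, followed by 2n U's, where the shown terms are n = 2, 3, 4.
For the next term, n = 5, so the run lengths are 15, 13, 6, 10.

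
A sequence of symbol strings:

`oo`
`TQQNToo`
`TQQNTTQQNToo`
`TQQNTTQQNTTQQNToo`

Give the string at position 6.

Every step adds TQQNT at the front: s(k+1) = TQQNT·s(k).
From TQQNTTQQNTTQQNToo, 2 further steps: TQQNTTQQNTTQQNToo → TQQNTTQQNTTQQNTTQQNToo → (answer).

TQQNTTQQNTTQQNTTQQNTTQQNToo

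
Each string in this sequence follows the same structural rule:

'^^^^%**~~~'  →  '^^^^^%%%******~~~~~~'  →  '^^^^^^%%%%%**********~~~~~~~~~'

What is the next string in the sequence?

Each string has the form ^^{n+3} %^{2n-1} *^{4n-2} ~^{3n} (n = 1, 2, …).
At n = 4 the blocks have lengths 7, 7, 14, 12.

^^^^^^^%%%%%%%**************~~~~~~~~~~~~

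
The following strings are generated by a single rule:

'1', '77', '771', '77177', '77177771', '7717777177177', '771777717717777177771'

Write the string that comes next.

7717777177177771777717717777177177

This is a Fibonacci-style word recurrence s(k) = s(k−1)·s(k−2): e.g. 77·1 = 771.
Continuing: 771777717717777177771 · 7717777177177 gives term 8.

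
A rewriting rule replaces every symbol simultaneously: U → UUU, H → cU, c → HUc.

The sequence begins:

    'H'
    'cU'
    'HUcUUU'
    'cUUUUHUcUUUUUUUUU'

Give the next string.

Rewriting the 17 symbols of cUUUUHUcUUUUUUUUU one by one yields HUc UUU UUU UUU UUU cU UUU HUc UUU UUU UUU UUU UUU UUU UUU UUU UUU; concatenated:

HUcUUUUUUUUUUUUcUUUUHUcUUUUUUUUUUUUUUUUUUUUUUUUUUU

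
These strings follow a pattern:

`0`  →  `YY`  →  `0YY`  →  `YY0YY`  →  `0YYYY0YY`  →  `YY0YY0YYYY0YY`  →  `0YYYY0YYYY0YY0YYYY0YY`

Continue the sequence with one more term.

YY0YY0YYYY0YY0YYYY0YYYY0YY0YYYY0YY

This is a Fibonacci-style word recurrence s(k) = s(k−2)·s(k−1): e.g. 0·YY = 0YY.
The next term joins YY0YY0YYYY0YY and 0YYYY0YYYY0YY0YYYY0YY.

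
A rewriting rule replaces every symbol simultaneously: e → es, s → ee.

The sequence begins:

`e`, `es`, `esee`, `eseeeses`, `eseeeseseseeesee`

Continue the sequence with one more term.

eseeeseseseeeseeeseeeseseseeeses

φ(eseeeseseseeesee) expands symbol-by-symbol to es ee es es es ee es ee es ee es es es ee es es; joining the 16 pieces gives the next term.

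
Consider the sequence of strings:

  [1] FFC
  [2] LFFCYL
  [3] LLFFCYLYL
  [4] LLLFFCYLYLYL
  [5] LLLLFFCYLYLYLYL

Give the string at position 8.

LLLLLLLFFCYLYLYLYLYLYLYL

s(k+1) = L·s(k)·YL, so each term gains L as a prefix and YL as a suffix.
From LLLLFFCYLYLYLYL, 3 further steps: LLLLFFCYLYLYLYL → LLLLLFFCYLYLYLYLYL → LLLLLLFFCYLYLYLYLYLYL → (answer).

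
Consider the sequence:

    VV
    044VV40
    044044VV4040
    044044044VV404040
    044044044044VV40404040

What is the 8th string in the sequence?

044044044044044044044VV40404040404040

s(k+1) = 044·s(k)·40, so each term gains 044 as a prefix and 40 as a suffix.
From 044044044044VV40404040, 3 further steps: 044044044044VV40404040 → 044044044044044VV4040404040 → 044044044044044044VV404040404040 → (answer).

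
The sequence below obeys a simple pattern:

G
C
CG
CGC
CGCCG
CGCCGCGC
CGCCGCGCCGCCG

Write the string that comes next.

Each term (from the third on) is the previous term followed by the one before it: term 3 = C·G = CG.
The next term joins CGCCGCGCCGCCG and CGCCGCGC.

CGCCGCGCCGCCGCGCCGCGC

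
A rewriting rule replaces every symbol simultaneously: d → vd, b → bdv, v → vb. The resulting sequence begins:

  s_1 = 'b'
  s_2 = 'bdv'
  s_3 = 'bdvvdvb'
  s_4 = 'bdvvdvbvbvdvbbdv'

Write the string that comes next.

φ(bdvvdvbvbvdvbbdv) expands symbol-by-symbol to bdv vd vb vb vd vb bdv vb bdv vb vd vb bdv bdv vd vb; joining the 16 pieces gives the next term.

bdvvdvbvbvdvbbdvvbbdvvbvdvbbdvbdvvdvb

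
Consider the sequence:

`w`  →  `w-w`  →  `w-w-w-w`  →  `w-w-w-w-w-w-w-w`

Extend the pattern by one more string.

w-w-w-w-w-w-w-w-w-w-w-w-w-w-w-w

s(k+1) = s(k)·-·s(k) — each term doubles the last with '-' between the halves.
One more doubling of w-w-w-w-w-w-w-w gives the answer.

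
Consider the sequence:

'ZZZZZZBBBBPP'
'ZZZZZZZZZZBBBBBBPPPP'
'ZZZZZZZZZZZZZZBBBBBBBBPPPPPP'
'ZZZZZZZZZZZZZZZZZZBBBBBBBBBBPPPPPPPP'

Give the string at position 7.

ZZZZZZZZZZZZZZZZZZZZZZZZZZZZZZBBBBBBBBBBBBBBBBPPPPPPPPPPPPPP

Term n consists of 4n-2 Z's, followed by 2n B's, followed by 2n-2 P's, where the shown terms are n = 2, 3, 4, 5.
Setting n = 8 gives 30, 16, 14 characters in each block.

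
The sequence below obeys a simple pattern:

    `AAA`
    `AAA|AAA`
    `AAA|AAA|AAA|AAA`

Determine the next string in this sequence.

s(k+1) = s(k)·|·s(k) — each term doubles the last with '|' between the halves.
Doubling AAA|AAA|AAA|AAA with '|' between the halves:

AAA|AAA|AAA|AAA|AAA|AAA|AAA|AAA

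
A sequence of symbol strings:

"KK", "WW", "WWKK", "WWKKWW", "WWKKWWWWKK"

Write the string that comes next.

WWKKWWWWKKWWKKWW

Each term (from the third on) is the previous term followed by the one before it: term 3 = WW·KK = WWKK.
The next term joins WWKKWWWWKK and WWKKWW.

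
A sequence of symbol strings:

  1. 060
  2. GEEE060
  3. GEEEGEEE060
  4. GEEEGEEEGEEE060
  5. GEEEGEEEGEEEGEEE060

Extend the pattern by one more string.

Every step adds GEEE at the front: s(k+1) = GEEE·s(k).
Applying this once more to GEEEGEEEGEEEGEEE060:

GEEEGEEEGEEEGEEEGEEE060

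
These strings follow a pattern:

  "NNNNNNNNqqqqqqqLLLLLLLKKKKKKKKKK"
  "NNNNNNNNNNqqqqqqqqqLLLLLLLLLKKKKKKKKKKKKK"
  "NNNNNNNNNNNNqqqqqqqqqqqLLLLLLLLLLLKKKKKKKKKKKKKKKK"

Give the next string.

NNNNNNNNNNNNNNqqqqqqqqqqqqqLLLLLLLLLLLLLKKKKKKKKKKKKKKKKKKK

Each string has the form N^{2n+2} q^{2n+1} L^{2n+1} K^{3n+1}, where the shown terms are n = 3, 4, 5.
For the next term, n = 6, so the run lengths are 14, 13, 13, 19.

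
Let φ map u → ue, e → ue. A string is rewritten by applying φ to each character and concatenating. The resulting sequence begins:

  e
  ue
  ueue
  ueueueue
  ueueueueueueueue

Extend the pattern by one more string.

Applying the rule to each of the 16 symbols of ueueueueueueueue gives the pieces ue ue ue ue ue ue ue ue ue ue ue ue ue ue ue ue, which concatenate to the answer.

ueueueueueueueueueueueueueueueue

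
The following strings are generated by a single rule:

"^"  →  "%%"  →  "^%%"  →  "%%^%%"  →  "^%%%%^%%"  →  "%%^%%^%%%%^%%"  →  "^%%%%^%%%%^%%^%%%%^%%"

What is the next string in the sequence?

%%^%%^%%%%^%%^%%%%^%%%%^%%^%%%%^%%

Each term (from the third on) is the two preceding terms concatenated in order: term 3 = ^·%% = ^%%.
Continuing: %%^%%^%%%%^%% · ^%%%%^%%%%^%%^%%%%^%% gives term 8.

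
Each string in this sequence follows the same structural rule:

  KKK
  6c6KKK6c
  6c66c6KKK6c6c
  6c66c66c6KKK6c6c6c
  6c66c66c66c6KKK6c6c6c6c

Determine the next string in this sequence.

Every step adds 6c6 to the front and 6c to the end of the previous string.
One more step from 6c66c66c66c6KKK6c6c6c6c gives the answer.

6c66c66c66c66c6KKK6c6c6c6c6c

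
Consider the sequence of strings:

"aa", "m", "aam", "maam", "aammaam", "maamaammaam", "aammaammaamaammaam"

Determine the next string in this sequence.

Each term (from the third on) is the two preceding terms concatenated in order: term 3 = aa·m = aam.
So term 8 is maamaammaam·aammaammaamaammaam.

maamaammaamaammaammaamaammaam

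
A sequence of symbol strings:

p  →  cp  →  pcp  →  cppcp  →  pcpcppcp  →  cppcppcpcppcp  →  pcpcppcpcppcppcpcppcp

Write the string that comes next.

cppcppcpcppcppcpcppcpcppcppcpcppcp

Each term (from the third on) is the two preceding terms concatenated in order: term 3 = p·cp = pcp.
Continuing: cppcppcpcppcp · pcpcppcpcppcppcpcppcp gives term 8.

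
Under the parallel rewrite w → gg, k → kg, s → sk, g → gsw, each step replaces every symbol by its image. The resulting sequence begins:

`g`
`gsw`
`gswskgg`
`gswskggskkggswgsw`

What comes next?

gswskggskkggswgswskkgkggswgswskgggswskgg

φ(gswskggskkggswgsw) expands symbol-by-symbol to gsw sk gg sk kg gsw gsw sk kg kg gsw gsw sk gg gsw sk gg; joining the 17 pieces gives the next term.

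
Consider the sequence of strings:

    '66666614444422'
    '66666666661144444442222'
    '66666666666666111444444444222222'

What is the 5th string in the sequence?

66666666666666666666661111144444444444442222222222

Each string has the form 6^{4n+2} 1^{n} 4^{2n+3} 2^{2n} (n = 1, 2, …).
At n = 5 the blocks have lengths 22, 5, 13, 10.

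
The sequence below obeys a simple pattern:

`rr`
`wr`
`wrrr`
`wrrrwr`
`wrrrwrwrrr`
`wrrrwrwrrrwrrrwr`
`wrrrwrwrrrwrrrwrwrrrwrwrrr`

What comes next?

From term 3 onward, concatenate the last term with the second-to-last: wr·rr = wrrr, wrrr·wr = wrrrwr, …
The next term joins wrrrwrwrrrwrrrwrwrrrwrwrrr and wrrrwrwrrrwrrrwr.

wrrrwrwrrrwrrrwrwrrrwrwrrrwrrrwrwrrrwrrrwr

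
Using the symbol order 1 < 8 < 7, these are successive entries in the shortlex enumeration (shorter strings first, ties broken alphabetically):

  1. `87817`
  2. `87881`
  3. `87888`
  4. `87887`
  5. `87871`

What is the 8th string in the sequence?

Stepping forward 3 times from 87871: 87871 → 87878 → 87877, then the target.

87711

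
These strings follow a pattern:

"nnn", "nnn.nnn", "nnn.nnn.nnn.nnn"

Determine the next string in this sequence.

nnn.nnn.nnn.nnn.nnn.nnn.nnn.nnn

Every step duplicates the string with '.' between the halves.
So the next term is two copies of nnn.nnn.nnn.nnn with '.' between the halves.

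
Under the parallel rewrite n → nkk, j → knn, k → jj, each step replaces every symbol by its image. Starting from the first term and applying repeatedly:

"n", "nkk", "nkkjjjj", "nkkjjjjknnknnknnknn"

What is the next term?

nkkjjjjknnknnknnknnjjnkknkkjjnkknkkjjnkknkkjjnkknkk

φ(nkkjjjjknnknnknnknn) expands symbol-by-symbol to nkk jj jj knn knn knn knn jj nkk nkk jj nkk nkk jj nkk nkk jj nkk nkk; joining the 19 pieces gives the next term.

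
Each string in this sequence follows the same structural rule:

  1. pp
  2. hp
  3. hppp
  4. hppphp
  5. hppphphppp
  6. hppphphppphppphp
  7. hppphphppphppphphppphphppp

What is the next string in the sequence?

Each term (from the third on) is the previous term followed by the one before it: term 3 = hp·pp = hppp.
Continuing: hppphphppphppphphppphphppp · hppphphppphppphp gives term 8.

hppphphppphppphphppphphppphppphphppphppphp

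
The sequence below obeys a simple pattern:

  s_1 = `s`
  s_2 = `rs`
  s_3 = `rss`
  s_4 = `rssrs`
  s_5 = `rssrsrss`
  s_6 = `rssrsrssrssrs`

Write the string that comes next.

rssrsrssrssrsrssrsrss

Each term (from the third on) is the previous term followed by the one before it: term 3 = rs·s = rss.
The next term joins rssrsrssrssrs and rssrsrss.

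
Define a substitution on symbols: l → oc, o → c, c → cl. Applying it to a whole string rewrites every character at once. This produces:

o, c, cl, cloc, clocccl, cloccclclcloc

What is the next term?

cloccclclclocclocclocccl

Replace each of the 13 characters of cloccclclcloc in place — cl oc c cl cl cl oc cl oc cl oc c cl — and concatenate.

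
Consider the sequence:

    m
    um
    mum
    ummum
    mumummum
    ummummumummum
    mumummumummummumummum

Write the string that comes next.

From term 3 onward, concatenate the second-to-last term with the last: m·um = mum, um·mum = ummum, …
Continuing: ummummumummum · mumummumummummumummum gives term 8.

ummummumummummumummumummummumummum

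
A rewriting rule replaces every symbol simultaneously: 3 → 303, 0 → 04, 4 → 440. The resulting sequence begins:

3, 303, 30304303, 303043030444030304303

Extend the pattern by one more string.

3030430304440303043030444044044004303043030444030304303

Replace each of the 21 characters of 303043030444030304303 in place — 303 04 303 04 440 303 04 303 04 440 440 440 04 303 04 303 04 440 303 04 303 — and concatenate.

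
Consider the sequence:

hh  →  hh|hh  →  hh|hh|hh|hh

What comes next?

s(k+1) = s(k)·|·s(k) — each term doubles the last with '|' between the halves.
So the next term is two copies of hh|hh|hh|hh with '|' between the halves.

hh|hh|hh|hh|hh|hh|hh|hh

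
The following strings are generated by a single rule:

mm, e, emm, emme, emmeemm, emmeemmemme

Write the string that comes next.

This is a Fibonacci-style word recurrence s(k) = s(k−1)·s(k−2): e.g. e·mm = emm.
The next term joins emmeemmemme and emmeemm.

emmeemmemmeemmeemm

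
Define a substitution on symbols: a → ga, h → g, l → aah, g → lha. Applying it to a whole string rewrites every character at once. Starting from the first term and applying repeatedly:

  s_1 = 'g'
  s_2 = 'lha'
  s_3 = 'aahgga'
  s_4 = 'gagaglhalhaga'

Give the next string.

Replace each of the 13 characters of gagaglhalhaga in place — lha ga lha ga lha aah g ga aah g ga lha ga — and concatenate.

lhagalhagalhaaahggaaahggalhaga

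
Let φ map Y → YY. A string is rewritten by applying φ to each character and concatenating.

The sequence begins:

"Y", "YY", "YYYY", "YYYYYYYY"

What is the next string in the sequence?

YYYYYYYYYYYYYYYY

Apply φ to YYYYYYYY symbol by symbol: Y→YY, Y→YY, Y→YY, Y→YY, Y→YY, Y→YY, Y→YY, Y→YY; joined: YY YY YY YY YY YY YY YY.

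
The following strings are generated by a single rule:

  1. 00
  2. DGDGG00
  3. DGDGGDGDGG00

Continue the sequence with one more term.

The strings grow by a fixed prefix DGDGG each time.
One more step from DGDGGDGDGG00 gives the answer.

DGDGGDGDGGDGDGG00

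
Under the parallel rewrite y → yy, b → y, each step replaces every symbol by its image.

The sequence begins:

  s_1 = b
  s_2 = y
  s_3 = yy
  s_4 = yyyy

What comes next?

yyyyyyyy

Expanding yyyy: y→yy, y→yy, y→yy, y→yy. Concatenated: yy yy yy yy.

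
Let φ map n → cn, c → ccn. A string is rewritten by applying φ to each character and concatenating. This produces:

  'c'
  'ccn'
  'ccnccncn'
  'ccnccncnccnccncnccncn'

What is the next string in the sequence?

Rewriting the 21 symbols of ccnccncnccnccncnccncn one by one yields ccn ccn cn ccn ccn cn ccn cn ccn ccn cn ccn ccn cn ccn cn ccn ccn cn ccn cn; concatenated:

ccnccncnccnccncnccncnccnccncnccnccncnccncnccnccncnccncn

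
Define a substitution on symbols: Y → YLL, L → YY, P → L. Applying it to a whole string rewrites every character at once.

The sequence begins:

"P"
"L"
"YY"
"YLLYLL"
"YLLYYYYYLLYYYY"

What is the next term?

Rewriting the 14 symbols of YLLYYYYYLLYYYY one by one yields YLL YY YY YLL YLL YLL YLL YLL YY YY YLL YLL YLL YLL; concatenated:

YLLYYYYYLLYLLYLLYLLYLLYYYYYLLYLLYLLYLL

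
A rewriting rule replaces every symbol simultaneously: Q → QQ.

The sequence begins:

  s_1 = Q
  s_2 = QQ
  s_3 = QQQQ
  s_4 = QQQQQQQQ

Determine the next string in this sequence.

QQQQQQQQQQQQQQQQ

Apply φ to QQQQQQQQ symbol by symbol: Q→QQ, Q→QQ, Q→QQ, Q→QQ, Q→QQ, Q→QQ, Q→QQ, Q→QQ; joined: QQ QQ QQ QQ QQ QQ QQ QQ.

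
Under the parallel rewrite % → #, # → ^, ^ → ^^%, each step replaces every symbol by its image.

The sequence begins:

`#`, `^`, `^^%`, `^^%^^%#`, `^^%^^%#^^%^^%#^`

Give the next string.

Replace each of the 15 characters of ^^%^^%#^^%^^%#^ in place — ^^% ^^% # ^^% ^^% # ^ ^^% ^^% # ^^% ^^% # ^ ^^% — and concatenate.

^^%^^%#^^%^^%#^^^%^^%#^^%^^%#^^^%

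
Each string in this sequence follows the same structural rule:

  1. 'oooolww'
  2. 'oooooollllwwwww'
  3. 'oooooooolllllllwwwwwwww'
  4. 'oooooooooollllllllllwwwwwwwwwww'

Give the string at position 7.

oooooooooooooooolllllllllllllllllllwwwwwwwwwwwwwwwwwwww

Reading off run lengths: o runs 4, 6, 8, 10; l runs 1, 4, 7, 10; w runs 2, 5, 8, 11 — each is linear in n (n = 1, 2, …).
For term 7, n = 7, so the run lengths are 16, 19, 20.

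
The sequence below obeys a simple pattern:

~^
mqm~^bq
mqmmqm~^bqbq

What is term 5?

Every step adds mqm to the front and bq to the end of the previous string.
From mqmmqm~^bqbq, 2 further steps: mqmmqm~^bqbq → mqmmqmmqm~^bqbqbq → (answer).

mqmmqmmqmmqm~^bqbqbqbq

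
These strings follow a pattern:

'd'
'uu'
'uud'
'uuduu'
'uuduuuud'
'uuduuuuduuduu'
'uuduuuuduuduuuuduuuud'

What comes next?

uuduuuuduuduuuuduuuuduuduuuuduuduu

From term 3 onward, concatenate the last term with the second-to-last: uu·d = uud, uud·uu = uuduu, …
Continuing: uuduuuuduuduuuuduuuud · uuduuuuduuduu gives term 8.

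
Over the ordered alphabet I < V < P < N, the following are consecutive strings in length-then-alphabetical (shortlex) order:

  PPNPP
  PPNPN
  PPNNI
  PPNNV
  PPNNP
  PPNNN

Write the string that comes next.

Treat PPNNN as a base-4 numeral over the given alphabet and add one, carrying through any trailing N's.

PNIII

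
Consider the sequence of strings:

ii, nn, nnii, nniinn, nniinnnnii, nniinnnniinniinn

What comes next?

nniinnnniinniinnnniinnnnii

From term 3 onward, concatenate the last term with the second-to-last: nn·ii = nnii, nnii·nn = nniinn, …
So term 7 is nniinnnniinniinn·nniinnnnii.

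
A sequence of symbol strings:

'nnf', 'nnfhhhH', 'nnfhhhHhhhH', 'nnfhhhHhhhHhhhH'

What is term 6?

The strings grow by a fixed suffix hhhH each time.
From nnfhhhHhhhHhhhH, 2 further steps: nnfhhhHhhhHhhhH → nnfhhhHhhhHhhhHhhhH → (answer).

nnfhhhHhhhHhhhHhhhHhhhH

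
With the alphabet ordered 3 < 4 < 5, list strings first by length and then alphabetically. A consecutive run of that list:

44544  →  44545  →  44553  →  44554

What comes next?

Find the rightmost character of 44554 below 5, bump it to the next letter, and reset everything to its right to 3.

44555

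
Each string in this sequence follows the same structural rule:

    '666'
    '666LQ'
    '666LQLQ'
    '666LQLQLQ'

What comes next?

Each term is the previous one with LQ appended.
Applying this once more to 666LQLQLQ:

666LQLQLQLQ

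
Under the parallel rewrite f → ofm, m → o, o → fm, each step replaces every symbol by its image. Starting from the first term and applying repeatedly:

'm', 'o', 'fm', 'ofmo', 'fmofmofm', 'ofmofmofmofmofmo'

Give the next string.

Applying the rule to each of the 16 symbols of ofmofmofmofmofmo gives the pieces fm ofm o fm ofm o fm ofm o fm ofm o fm ofm o fm, which concatenate to the answer.

fmofmofmofmofmofmofmofmofmofmofm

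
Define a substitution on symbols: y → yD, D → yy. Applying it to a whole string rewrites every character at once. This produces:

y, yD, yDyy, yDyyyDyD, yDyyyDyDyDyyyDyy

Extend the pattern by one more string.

Rewriting the 16 symbols of yDyyyDyDyDyyyDyy one by one yields yD yy yD yD yD yy yD yy yD yy yD yD yD yy yD yD; concatenated:

yDyyyDyDyDyyyDyyyDyyyDyDyDyyyDyD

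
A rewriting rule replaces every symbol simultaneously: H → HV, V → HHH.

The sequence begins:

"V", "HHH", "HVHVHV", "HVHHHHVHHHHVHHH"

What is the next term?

Rewriting the 15 symbols of HVHHHHVHHHHVHHH one by one yields HV HHH HV HV HV HV HHH HV HV HV HV HHH HV HV HV; concatenated:

HVHHHHVHVHVHVHHHHVHVHVHVHHHHVHVHV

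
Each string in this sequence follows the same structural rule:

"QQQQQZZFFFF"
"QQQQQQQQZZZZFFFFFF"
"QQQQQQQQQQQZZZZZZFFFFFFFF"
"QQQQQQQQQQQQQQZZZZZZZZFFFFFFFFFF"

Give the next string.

QQQQQQQQQQQQQQQQQZZZZZZZZZZFFFFFFFFFFFF

Each string has the form Q^{3n+2} Z^{2n} F^{2n+2} (n = 1, 2, …).
For the next term, n = 5, so the run lengths are 17, 10, 12.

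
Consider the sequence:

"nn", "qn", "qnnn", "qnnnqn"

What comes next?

Each term (from the third on) is the previous term followed by the one before it: term 3 = qn·nn = qnnn.
So term 5 is qnnnqn·qnnn.

qnnnqnqnnn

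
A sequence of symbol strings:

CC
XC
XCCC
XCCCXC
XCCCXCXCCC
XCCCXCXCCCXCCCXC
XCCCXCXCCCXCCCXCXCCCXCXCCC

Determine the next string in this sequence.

XCCCXCXCCCXCCCXCXCCCXCXCCCXCCCXCXCCCXCCCXC

Each term (from the third on) is the previous term followed by the one before it: term 3 = XC·CC = XCCC.
The next term joins XCCCXCXCCCXCCCXCXCCCXCXCCC and XCCCXCXCCCXCCCXC.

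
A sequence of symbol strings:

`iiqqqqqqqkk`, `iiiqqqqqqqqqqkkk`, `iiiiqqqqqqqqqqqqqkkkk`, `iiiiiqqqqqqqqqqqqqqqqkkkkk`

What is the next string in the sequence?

iiiiiiqqqqqqqqqqqqqqqqqqqkkkkkk

Each string has the form i^{n} q^{3n+1} k^{n}, where the shown terms are n = 2, 3, 4, 5.
For the next term, n = 6, so the run lengths are 6, 19, 6.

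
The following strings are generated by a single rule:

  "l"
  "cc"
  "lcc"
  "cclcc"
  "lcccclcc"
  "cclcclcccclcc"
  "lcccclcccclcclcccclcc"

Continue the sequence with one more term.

This is a Fibonacci-style word recurrence s(k) = s(k−2)·s(k−1): e.g. l·cc = lcc.
So term 8 is cclcclcccclcc·lcccclcccclcclcccclcc.

cclcclcccclcclcccclcccclcclcccclcc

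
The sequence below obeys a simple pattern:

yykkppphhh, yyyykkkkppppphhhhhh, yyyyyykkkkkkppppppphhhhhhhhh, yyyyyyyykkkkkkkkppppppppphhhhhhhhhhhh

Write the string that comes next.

Each string has the form y^{2n} k^{2n} p^{2n+1} h^{3n} (n = 1, 2, …).
Setting n = 5 gives 10, 10, 11, 15 characters in each block.

yyyyyyyyyykkkkkkkkkkppppppppppphhhhhhhhhhhhhhh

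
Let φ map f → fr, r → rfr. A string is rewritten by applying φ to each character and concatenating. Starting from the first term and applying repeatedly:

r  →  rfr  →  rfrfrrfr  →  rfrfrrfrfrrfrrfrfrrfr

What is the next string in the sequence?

Replace each of the 21 characters of rfrfrrfrfrrfrrfrfrrfr in place — rfr fr rfr fr rfr rfr fr rfr fr rfr rfr fr rfr rfr fr rfr fr rfr rfr fr rfr — and concatenate.

rfrfrrfrfrrfrrfrfrrfrfrrfrrfrfrrfrrfrfrrfrfrrfrrfrfrrfr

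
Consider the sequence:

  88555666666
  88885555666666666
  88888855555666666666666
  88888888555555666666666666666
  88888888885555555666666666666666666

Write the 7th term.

88888888888888555555555666666666666666666666666

Reading off run lengths: 8 runs 2, 4, 6, 8, 10; 5 runs 3, 4, 5, 6, 7; 6 runs 6, 9, 12, 15, 18 — each is linear in n (n = 1, 2, …).
At n = 7 the blocks have lengths 14, 9, 24.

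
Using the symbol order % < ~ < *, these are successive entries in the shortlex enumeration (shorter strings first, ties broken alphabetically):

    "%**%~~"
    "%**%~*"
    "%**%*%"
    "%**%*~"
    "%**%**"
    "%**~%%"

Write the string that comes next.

%**~%~

Treat %**~%% as a base-3 numeral over the given alphabet and add one, carrying through any trailing *'s.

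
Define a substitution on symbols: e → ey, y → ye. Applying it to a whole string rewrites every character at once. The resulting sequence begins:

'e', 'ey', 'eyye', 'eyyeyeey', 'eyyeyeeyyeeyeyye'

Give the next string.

Replace each of the 16 characters of eyyeyeeyyeeyeyye in place — ey ye ye ey ye ey ey ye ye ey ey ye ey ye ye ey — and concatenate.

eyyeyeeyyeeyeyyeyeeyeyyeeyyeyeey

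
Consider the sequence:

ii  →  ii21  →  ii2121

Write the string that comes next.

ii212121

Every step adds 21 to the end: s(k+1) = s(k)·21.
So the next term is ii2121·21.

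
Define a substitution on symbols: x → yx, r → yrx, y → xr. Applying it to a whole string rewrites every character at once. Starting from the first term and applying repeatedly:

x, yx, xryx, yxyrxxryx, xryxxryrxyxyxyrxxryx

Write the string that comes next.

Rewriting the 20 symbols of xryxxryrxyxyxyrxxryx one by one yields yx yrx xr yx yx yrx xr yrx yx xr yx xr yx xr yrx yx yx yrx xr yx; concatenated:

yxyrxxryxyxyrxxryrxyxxryxxryxxryrxyxyxyrxxryx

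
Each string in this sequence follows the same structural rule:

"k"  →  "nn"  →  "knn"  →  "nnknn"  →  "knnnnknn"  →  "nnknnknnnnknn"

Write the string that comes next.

knnnnknnnnknnknnnnknn

From term 3 onward, concatenate the second-to-last term with the last: k·nn = knn, nn·knn = nnknn, …
Continuing: knnnnknn · nnknnknnnnknn gives term 7.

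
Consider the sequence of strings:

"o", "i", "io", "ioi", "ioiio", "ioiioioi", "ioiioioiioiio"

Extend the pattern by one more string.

ioiioioiioiioioiioioi

This is a Fibonacci-style word recurrence s(k) = s(k−1)·s(k−2): e.g. i·o = io.
The next term joins ioiioioiioiio and ioiioioi.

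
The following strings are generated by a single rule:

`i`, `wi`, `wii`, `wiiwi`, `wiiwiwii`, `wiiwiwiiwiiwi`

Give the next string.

wiiwiwiiwiiwiwiiwiwii

This is a Fibonacci-style word recurrence s(k) = s(k−1)·s(k−2): e.g. wi·i = wii.
The next term joins wiiwiwiiwiiwi and wiiwiwii.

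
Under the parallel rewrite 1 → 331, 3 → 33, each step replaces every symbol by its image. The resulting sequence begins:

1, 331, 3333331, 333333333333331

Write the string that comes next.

Replace each of the 15 characters of 333333333333331 in place — 33 33 33 33 33 33 33 33 33 33 33 33 33 33 331 — and concatenate.

3333333333333333333333333333331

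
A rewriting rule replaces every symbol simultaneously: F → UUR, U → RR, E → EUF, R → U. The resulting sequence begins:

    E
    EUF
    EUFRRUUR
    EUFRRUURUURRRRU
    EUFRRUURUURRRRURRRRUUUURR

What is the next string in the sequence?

Rewriting the 25 symbols of EUFRRUURUURRRRURRRRUUUURR one by one yields EUF RR UUR U U RR RR U RR RR U U U U RR U U U U RR RR RR RR U U; concatenated:

EUFRRUURUURRRRURRRRUUUURRUUUURRRRRRRRUU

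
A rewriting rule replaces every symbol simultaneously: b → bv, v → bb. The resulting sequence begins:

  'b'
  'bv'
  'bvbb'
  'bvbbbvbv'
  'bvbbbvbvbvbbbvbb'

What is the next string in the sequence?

bvbbbvbvbvbbbvbbbvbbbvbvbvbbbvbv

Applying the rule to each of the 16 symbols of bvbbbvbvbvbbbvbb gives the pieces bv bb bv bv bv bb bv bb bv bb bv bv bv bb bv bv, which concatenate to the answer.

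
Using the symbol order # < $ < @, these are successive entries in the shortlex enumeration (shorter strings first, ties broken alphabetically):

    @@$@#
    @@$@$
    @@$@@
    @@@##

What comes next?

Find the rightmost character of @@@## below @, bump it to the next letter, and reset everything to its right to #.

@@@#$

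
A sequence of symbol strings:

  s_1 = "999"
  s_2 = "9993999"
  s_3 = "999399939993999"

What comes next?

s(k+1) = s(k)·3·s(k) — each term doubles the last with '3' between the halves.
Doubling 999399939993999 with '3' between the halves:

9993999399939993999399939993999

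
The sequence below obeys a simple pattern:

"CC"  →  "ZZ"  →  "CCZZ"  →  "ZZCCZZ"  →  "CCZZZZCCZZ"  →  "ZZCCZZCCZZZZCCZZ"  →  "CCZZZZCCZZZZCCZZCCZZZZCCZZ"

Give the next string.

Each term (from the third on) is the two preceding terms concatenated in order: term 3 = CC·ZZ = CCZZ.
Continuing: ZZCCZZCCZZZZCCZZ · CCZZZZCCZZZZCCZZCCZZZZCCZZ gives term 8.

ZZCCZZCCZZZZCCZZCCZZZZCCZZZZCCZZCCZZZZCCZZ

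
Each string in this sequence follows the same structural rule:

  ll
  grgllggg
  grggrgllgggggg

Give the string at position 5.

Every step adds grg to the front and ggg to the end of the previous string.
From grggrgllgggggg, 2 further steps: grggrgllgggggg → grggrggrgllggggggggg → (answer).

grggrggrggrgllgggggggggggg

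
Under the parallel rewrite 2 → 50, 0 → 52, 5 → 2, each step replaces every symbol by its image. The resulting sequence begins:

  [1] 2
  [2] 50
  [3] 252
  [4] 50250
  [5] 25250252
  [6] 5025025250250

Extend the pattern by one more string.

252502525025025250252

Applying the rule to each of the 13 symbols of 5025025250250 gives the pieces 2 52 50 2 52 50 2 50 2 52 50 2 52, which concatenate to the answer.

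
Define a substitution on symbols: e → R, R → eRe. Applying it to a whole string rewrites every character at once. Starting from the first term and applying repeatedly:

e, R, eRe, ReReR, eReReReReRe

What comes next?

Expanding eReReReReRe: e→R, R→eRe, e→R, R→eRe, e→R, R→eRe, e→R, R→eRe, e→R, R→eRe, e→R. Concatenated: R eRe R eRe R eRe R eRe R eRe R.

ReReReReReReReReReReR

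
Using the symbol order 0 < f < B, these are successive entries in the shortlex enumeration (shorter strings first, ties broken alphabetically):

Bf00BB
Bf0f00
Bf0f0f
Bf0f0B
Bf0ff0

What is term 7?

Bf0ffB

Stepping forward 2 times from Bf0ff0: Bf0ff0 → Bf0fff, then the target.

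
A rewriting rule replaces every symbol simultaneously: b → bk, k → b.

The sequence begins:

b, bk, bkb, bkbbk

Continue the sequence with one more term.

Rewriting each symbol of bkbbk: b→bk, k→b, b→bk, b→bk, k→b, which concatenates to bk b bk bk b.

bkbbkbkb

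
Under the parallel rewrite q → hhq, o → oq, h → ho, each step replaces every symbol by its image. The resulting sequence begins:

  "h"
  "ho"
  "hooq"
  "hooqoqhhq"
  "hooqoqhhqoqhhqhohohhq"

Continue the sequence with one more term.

φ(hooqoqhhqoqhhqhohohhq) expands symbol-by-symbol to ho oq oq hhq oq hhq ho ho hhq oq hhq ho ho hhq ho oq ho oq ho ho hhq; joining the 21 pieces gives the next term.

hooqoqhhqoqhhqhohohhqoqhhqhohohhqhooqhooqhohohhq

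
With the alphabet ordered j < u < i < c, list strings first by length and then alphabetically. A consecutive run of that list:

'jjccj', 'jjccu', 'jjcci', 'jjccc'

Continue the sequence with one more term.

jujjj

Find the rightmost character of jjccc below c, bump it to the next letter, and reset everything to its right to j.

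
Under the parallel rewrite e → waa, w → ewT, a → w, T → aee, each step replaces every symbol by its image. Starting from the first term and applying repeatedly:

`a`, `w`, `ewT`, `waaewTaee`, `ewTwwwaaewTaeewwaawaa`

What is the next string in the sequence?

φ(ewTwwwaaewTaeewwaawaa) expands symbol-by-symbol to waa ewT aee ewT ewT ewT w w waa ewT aee w waa waa ewT ewT w w ewT w w; joining the 21 pieces gives the next term.

waaewTaeeewTewTewTwwwaaewTaeewwaawaaewTewTwwewTww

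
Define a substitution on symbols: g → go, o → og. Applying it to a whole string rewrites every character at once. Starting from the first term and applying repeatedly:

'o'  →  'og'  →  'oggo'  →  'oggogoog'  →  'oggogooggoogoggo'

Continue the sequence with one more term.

φ(oggogooggoogoggo) expands symbol-by-symbol to og go go og go og og go go og og go og go go og; joining the 16 pieces gives the next term.

oggogooggoogoggogoogoggooggogoog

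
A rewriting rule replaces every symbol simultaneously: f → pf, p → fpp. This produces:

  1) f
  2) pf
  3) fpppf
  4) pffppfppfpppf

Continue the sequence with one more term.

fpppfpffppfpppffppfpppffppfppfpppf

Replace each of the 13 characters of pffppfppfpppf in place — fpp pf pf fpp fpp pf fpp fpp pf fpp fpp fpp pf — and concatenate.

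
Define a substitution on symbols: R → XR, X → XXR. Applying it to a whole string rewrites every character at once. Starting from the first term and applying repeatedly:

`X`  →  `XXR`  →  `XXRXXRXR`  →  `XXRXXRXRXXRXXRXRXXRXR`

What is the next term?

XXRXXRXRXXRXXRXRXXRXRXXRXXRXRXXRXXRXRXXRXRXXRXXRXRXXRXR

φ(XXRXXRXRXXRXXRXRXXRXR) expands symbol-by-symbol to XXR XXR XR XXR XXR XR XXR XR XXR XXR XR XXR XXR XR XXR XR XXR XXR XR XXR XR; joining the 21 pieces gives the next term.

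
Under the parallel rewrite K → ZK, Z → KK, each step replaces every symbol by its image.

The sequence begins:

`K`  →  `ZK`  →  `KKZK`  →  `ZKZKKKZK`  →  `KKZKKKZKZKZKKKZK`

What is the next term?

Replace each of the 16 characters of KKZKKKZKZKZKKKZK in place — ZK ZK KK ZK ZK ZK KK ZK KK ZK KK ZK ZK ZK KK ZK — and concatenate.

ZKZKKKZKZKZKKKZKKKZKKKZKZKZKKKZK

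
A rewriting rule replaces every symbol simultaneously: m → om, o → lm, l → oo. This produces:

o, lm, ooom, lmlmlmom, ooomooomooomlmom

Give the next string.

lmlmlmomlmlmlmomlmlmlmomooomlmom

Replace each of the 16 characters of ooomooomooomlmom in place — lm lm lm om lm lm lm om lm lm lm om oo om lm om — and concatenate.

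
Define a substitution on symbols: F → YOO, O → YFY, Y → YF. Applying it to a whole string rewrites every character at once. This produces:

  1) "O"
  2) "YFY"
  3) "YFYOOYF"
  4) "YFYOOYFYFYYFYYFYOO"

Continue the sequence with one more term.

YFYOOYFYFYYFYYFYOOYFYOOYFYFYOOYFYFYOOYFYFYYFY

Applying the rule to each of the 18 symbols of YFYOOYFYFYYFYYFYOO gives the pieces YF YOO YF YFY YFY YF YOO YF YOO YF YF YOO YF YF YOO YF YFY YFY, which concatenate to the answer.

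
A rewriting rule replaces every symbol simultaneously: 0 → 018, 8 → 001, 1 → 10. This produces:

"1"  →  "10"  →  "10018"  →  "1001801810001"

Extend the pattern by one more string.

Rewriting the 13 symbols of 1001801810001 one by one yields 10 018 018 10 001 018 10 001 10 018 018 018 10; concatenated:

1001801810001018100011001801801810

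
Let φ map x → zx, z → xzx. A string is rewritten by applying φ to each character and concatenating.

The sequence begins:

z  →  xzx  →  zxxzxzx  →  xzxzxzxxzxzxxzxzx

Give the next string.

zxxzxzxxzxzxxzxzxzxxzxzxxzxzxzxxzxzxxzxzx

φ(xzxzxzxxzxzxxzxzx) expands symbol-by-symbol to zx xzx zx xzx zx xzx zx zx xzx zx xzx zx zx xzx zx xzx zx; joining the 17 pieces gives the next term.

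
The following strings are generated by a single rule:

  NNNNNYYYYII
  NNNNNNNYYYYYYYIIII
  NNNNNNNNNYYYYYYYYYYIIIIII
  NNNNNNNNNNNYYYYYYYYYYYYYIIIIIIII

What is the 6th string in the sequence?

Term n consists of 2n+3 N's, followed by 3n+1 Y's, followed by 2n I's (n = 1, 2, …).
At n = 6 the blocks have lengths 15, 19, 12.

NNNNNNNNNNNNNNNYYYYYYYYYYYYYYYYYYYIIIIIIIIIIII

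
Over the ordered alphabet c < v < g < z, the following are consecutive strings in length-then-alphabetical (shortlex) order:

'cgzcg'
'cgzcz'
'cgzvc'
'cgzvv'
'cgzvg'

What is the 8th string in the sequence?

cgzgv

Advancing 3 positions from cgzvg through cgzvg → cgzvz → cgzgc reaches term 8.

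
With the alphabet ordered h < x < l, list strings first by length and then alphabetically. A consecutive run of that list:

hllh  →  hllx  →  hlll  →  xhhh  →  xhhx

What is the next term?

The successor of xhhx increments the rightmost position that isn't already l and resets every position after it to h.

xhhl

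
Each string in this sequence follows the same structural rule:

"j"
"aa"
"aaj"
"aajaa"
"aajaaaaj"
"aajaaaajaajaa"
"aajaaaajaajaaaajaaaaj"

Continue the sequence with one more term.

Each term (from the third on) is the previous term followed by the one before it: term 3 = aa·j = aaj.
Continuing: aajaaaajaajaaaajaaaaj · aajaaaajaajaa gives term 8.

aajaaaajaajaaaajaaaajaajaaaajaajaa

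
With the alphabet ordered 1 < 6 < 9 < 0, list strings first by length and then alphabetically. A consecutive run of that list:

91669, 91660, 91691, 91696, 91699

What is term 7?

Advancing 2 positions from 91699 through 91699 → 91690 reaches term 7.

91601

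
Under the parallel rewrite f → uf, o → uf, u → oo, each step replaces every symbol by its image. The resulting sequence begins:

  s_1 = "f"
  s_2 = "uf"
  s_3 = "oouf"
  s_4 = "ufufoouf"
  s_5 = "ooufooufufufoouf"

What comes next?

Replace each of the 16 characters of ooufooufufufoouf in place — uf uf oo uf uf uf oo uf oo uf oo uf uf uf oo uf — and concatenate.

ufufooufufufooufooufooufufufoouf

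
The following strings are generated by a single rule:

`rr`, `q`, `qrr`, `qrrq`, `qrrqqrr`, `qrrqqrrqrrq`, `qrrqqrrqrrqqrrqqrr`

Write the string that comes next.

From term 3 onward, concatenate the last term with the second-to-last: q·rr = qrr, qrr·q = qrrq, …
The next term joins qrrqqrrqrrqqrrqqrr and qrrqqrrqrrq.

qrrqqrrqrrqqrrqqrrqrrqqrrqrrq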